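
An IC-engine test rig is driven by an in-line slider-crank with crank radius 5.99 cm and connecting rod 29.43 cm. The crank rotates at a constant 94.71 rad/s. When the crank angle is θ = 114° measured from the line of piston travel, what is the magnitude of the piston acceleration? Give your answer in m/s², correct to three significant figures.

292

ω = 94.71 rad/s
x(θ) = r cosθ + √(L² − r² sin²θ); with ω constant, a = ω²·d²x/dθ².
d²x/dθ² = −r cosθ − r²(cos2θ)/√u − r⁴ sin²2θ/(4u^{3/2}),  u = L² − r² sin²θ = 0.0836181 m².
Substituting r = 0.0599 m, L = 0.2943 m, θ = 114°: d²x/dθ² = +0.032593 m.
a = ω²·d²x/dθ² = (94.71)²·(+0.032593) = +292.36 m/s²;  |a| = 292.36 m/s².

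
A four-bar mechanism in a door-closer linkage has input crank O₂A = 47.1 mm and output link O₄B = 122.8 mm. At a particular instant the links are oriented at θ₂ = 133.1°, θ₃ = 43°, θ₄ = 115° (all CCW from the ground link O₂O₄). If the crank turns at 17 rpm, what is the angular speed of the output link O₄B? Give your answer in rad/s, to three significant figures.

0.718

ω₂ = 1.78 rad/s (from 17 rpm).
Differentiating the loop-closure r₂e^{iθ₂}+r₃e^{iθ₃}=r₁+r₄e^{iθ₄} gives r₂ω₂e^{iθ₂}+r₃ω₃e^{iθ₃}=r₄ω₄e^{iθ₄}.
Eliminating the other unknown: ω₄ = r₂ω₂ sin(θ₂−θ₃) / [r₄ sin(θ₄−θ₃)].
Numerator sine = +1.00000; denominator sine = +0.95106.
Result = 0.0471·1.78·(+1.00000) / (0.1228·(+0.95106)) = +0.71795 rad/s; magnitude 0.71795 rad/s.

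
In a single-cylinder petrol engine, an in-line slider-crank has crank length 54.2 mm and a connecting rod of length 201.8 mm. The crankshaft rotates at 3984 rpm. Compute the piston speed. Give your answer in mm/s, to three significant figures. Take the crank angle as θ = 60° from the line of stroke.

22300

ω = 2π·3984/60 = 417.2 rad/s
For an in-line slider-crank, x = r cosθ + √(L² − r² sin²θ), so v = −rω sinθ·[1 + r cosθ/√(L² − r² sin²θ)].
With r = 0.0542 m, L = 0.2018 m, θ = 60°: √(L² − r² sin²θ) = 0.19627 m.
v = −0.0542·417.2·0.86603·[1 + 0.0542·0.50000/0.19627] = -22.287 m/s.
|v| = 22.287 m/s = 22287 mm/s.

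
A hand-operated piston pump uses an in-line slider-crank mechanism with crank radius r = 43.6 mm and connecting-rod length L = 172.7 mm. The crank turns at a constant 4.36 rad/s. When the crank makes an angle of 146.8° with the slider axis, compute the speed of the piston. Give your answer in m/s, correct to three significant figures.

0.0819

ω = 4.36 rad/s
For an in-line slider-crank, x = r cosθ + √(L² − r² sin²θ), so v = −rω sinθ·[1 + r cosθ/√(L² − r² sin²θ)].
With r = 0.0436 m, L = 0.1727 m, θ = 146.8°: √(L² − r² sin²θ) = 0.17104 m.
v = −0.0436·4.36·0.54756·[1 + 0.0436·-0.83676/0.17104] = -0.081887 m/s.
|v| = 0.081887 m/s.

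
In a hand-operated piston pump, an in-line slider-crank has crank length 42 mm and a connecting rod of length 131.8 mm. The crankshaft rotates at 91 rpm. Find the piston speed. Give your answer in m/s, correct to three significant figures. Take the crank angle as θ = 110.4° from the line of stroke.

0.331

ω = 2π·91/60 = 9.529 rad/s
For an in-line slider-crank, x = r cosθ + √(L² − r² sin²θ), so v = −rω sinθ·[1 + r cosθ/√(L² − r² sin²θ)].
With r = 0.042 m, L = 0.1318 m, θ = 110.4°: √(L² − r² sin²θ) = 0.12578 m.
v = −0.042·9.529·0.93728·[1 + 0.042·-0.34857/0.12578] = -0.33147 m/s.
|v| = 0.33147 m/s.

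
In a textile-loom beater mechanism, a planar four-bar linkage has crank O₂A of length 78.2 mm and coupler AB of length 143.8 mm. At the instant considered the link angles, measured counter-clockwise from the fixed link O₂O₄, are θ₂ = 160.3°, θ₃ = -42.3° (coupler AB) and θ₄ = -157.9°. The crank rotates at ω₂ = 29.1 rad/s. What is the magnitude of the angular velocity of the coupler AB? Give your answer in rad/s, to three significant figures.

11.7

ω₂ = 29.1 rad/s
Differentiating the loop-closure r₂e^{iθ₂}+r₃e^{iθ₃}=r₁+r₄e^{iθ₄} gives r₂ω₂e^{iθ₂}+r₃ω₃e^{iθ₃}=r₄ω₄e^{iθ₄}.
Eliminating the other unknown: ω₃ = r₂ω₂ sin(θ₄−θ₂) / [r₃ sin(θ₃−θ₄)].
Numerator sine = +0.66653; denominator sine = +0.90183.
Result = 0.0782·29.1·(+0.66653) / (0.1438·(+0.90183)) = +11.696 rad/s; magnitude 11.696 rad/s.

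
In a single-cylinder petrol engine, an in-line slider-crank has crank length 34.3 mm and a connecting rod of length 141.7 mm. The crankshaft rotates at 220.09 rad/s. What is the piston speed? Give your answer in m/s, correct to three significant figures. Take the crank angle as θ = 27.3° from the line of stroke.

4.21

ω = 220.1 rad/s
For an in-line slider-crank, x = r cosθ + √(L² − r² sin²θ), so v = −rω sinθ·[1 + r cosθ/√(L² − r² sin²θ)].
With r = 0.0343 m, L = 0.1417 m, θ = 27.3°: √(L² − r² sin²θ) = 0.14082 m.
v = −0.0343·220.1·0.45865·[1 + 0.0343·0.88862/0.14082] = -4.2118 m/s.
|v| = 4.2118 m/s.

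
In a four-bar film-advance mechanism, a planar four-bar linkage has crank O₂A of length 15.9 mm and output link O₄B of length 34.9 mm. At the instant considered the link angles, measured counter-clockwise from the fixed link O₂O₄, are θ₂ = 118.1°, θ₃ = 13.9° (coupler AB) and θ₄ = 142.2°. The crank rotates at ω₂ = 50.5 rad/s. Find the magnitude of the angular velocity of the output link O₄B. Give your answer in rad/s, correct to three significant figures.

ω₂ = 50.5 rad/s
Differentiating the loop-closure r₂e^{iθ₂}+r₃e^{iθ₃}=r₁+r₄e^{iθ₄} gives r₂ω₂e^{iθ₂}+r₃ω₃e^{iθ₃}=r₄ω₄e^{iθ₄}.
Eliminating the other unknown: ω₄ = r₂ω₂ sin(θ₂−θ₃) / [r₄ sin(θ₄−θ₃)].
Numerator sine = +0.96945; denominator sine = +0.78478.
Result = 0.0159·50.5·(+0.96945) / (0.0349·(+0.78478)) = +28.421 rad/s; magnitude 28.421 rad/s.

28.4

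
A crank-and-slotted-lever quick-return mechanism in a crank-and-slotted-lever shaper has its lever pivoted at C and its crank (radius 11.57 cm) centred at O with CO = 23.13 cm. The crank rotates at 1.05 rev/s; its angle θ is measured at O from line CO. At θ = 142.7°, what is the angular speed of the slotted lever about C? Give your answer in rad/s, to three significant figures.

2.14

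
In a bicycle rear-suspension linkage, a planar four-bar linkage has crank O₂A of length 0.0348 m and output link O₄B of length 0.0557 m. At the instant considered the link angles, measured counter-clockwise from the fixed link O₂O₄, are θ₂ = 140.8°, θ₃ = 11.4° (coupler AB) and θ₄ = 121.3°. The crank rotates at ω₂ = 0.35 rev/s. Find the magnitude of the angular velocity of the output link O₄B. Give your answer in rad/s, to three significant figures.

1.13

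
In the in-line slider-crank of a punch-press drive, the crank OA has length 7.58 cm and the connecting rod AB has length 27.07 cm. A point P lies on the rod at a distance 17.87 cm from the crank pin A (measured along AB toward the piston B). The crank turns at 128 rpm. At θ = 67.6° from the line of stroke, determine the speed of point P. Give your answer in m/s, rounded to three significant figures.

1.02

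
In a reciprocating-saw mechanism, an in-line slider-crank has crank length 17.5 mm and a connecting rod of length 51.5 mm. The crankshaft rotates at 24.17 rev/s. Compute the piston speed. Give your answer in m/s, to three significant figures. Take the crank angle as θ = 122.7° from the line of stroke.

1.81

ω = 2π·24.2 = 151.9 rad/s
For an in-line slider-crank, x = r cosθ + √(L² − r² sin²θ), so v = −rω sinθ·[1 + r cosθ/√(L² − r² sin²θ)].
With r = 0.0175 m, L = 0.0515 m, θ = 122.7°: √(L² − r² sin²θ) = 0.04935 m.
v = −0.0175·151.9·0.84151·[1 + 0.0175·-0.54024/0.04935] = -1.808 m/s.
|v| = 1.808 m/s.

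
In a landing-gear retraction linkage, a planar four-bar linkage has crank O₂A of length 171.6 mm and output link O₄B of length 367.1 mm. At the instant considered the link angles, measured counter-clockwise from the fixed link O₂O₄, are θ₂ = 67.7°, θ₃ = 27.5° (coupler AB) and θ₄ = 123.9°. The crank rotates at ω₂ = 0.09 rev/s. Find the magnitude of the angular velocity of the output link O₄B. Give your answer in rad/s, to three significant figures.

ω₂ = 0.5655 rad/s (from 0.09 rev/s).
Differentiating the loop-closure r₂e^{iθ₂}+r₃e^{iθ₃}=r₁+r₄e^{iθ₄} gives r₂ω₂e^{iθ₂}+r₃ω₃e^{iθ₃}=r₄ω₄e^{iθ₄}.
Eliminating the other unknown: ω₄ = r₂ω₂ sin(θ₂−θ₃) / [r₄ sin(θ₄−θ₃)].
Numerator sine = +0.64546; denominator sine = +0.99377.
Result = 0.1716·0.5655·(+0.64546) / (0.3671·(+0.99377)) = +0.17169 rad/s; magnitude 0.17169 rad/s.

0.172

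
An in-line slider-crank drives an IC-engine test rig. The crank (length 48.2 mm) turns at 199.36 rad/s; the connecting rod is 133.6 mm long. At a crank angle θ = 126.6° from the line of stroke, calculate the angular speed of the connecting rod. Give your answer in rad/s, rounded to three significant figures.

44.8

ω = 199.4 rad/s
The rod makes angle φ with the slider axis where L sinφ = r sinθ; differentiating, L cosφ·φ̇ = r ω cosθ.
L cosφ = √(L² − r² sin²θ) = 0.12787 m.
|ω_rod| = r ω |cosθ| / √(L² − r² sin²θ) = 0.0482·199.4·0.59622/0.12787 = 44.804 rad/s.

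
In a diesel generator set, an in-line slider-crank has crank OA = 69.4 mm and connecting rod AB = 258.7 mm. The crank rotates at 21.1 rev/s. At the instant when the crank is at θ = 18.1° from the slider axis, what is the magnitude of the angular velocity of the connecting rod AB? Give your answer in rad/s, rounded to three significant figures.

ω = 132.6 rad/s (converted from 21.1 rev/s).
The rod makes angle φ with the slider axis where L sinφ = r sinθ; differentiating, L cosφ·φ̇ = r ω cosθ.
L cosφ = √(L² − r² sin²θ) = 0.2578 m.
|ω_rod| = r ω |cosθ| / √(L² − r² sin²θ) = 0.0694·132.6·0.95052/0.2578 = 33.923 rad/s.

33.9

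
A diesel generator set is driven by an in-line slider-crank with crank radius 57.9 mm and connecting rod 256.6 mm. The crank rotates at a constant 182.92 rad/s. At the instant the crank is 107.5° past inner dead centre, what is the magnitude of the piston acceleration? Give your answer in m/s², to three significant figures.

947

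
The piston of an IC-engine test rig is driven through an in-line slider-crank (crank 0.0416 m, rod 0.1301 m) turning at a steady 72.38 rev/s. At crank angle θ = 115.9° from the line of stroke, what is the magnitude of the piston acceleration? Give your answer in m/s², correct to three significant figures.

ω = 2π·72.4 = 454.8 rad/s
x(θ) = r cosθ + √(L² − r² sin²θ); with ω constant, a = ω²·d²x/dθ².
d²x/dθ² = −r cosθ − r²(cos2θ)/√u − r⁴ sin²2θ/(4u^{3/2}),  u = L² − r² sin²θ = 0.0155256 m².
Substituting r = 0.0416 m, L = 0.1301 m, θ = 115.9°: d²x/dθ² = +0.026521 m.
a = ω²·d²x/dθ² = (454.8)²·(+0.026521) = +5485.1 m/s²;  |a| = 5485.1 m/s².

5490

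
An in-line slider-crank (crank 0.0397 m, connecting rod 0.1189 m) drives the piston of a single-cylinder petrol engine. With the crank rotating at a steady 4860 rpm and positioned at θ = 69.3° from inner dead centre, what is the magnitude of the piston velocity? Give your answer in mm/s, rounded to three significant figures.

21200

ω = 2π·4860/60 = 508.9 rad/s
For an in-line slider-crank, x = r cosθ + √(L² − r² sin²θ), so v = −rω sinθ·[1 + r cosθ/√(L² − r² sin²θ)].
With r = 0.0397 m, L = 0.1189 m, θ = 69.3°: √(L² − r² sin²θ) = 0.11295 m.
v = −0.0397·508.9·0.93544·[1 + 0.0397·0.35347/0.11295] = -21.249 m/s.
|v| = 21.249 m/s = 21249 mm/s.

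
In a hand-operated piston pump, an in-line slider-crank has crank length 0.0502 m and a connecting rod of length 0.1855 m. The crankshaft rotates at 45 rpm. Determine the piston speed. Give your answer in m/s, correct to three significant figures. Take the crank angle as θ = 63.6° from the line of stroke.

ω = 2π·45/60 = 4.712 rad/s
For an in-line slider-crank, x = r cosθ + √(L² − r² sin²θ), so v = −rω sinθ·[1 + r cosθ/√(L² − r² sin²θ)].
With r = 0.0502 m, L = 0.1855 m, θ = 63.6°: √(L² − r² sin²θ) = 0.17997 m.
v = −0.0502·4.712·0.89571·[1 + 0.0502·0.44464/0.17997] = -0.23817 m/s.
|v| = 0.23817 m/s.

0.238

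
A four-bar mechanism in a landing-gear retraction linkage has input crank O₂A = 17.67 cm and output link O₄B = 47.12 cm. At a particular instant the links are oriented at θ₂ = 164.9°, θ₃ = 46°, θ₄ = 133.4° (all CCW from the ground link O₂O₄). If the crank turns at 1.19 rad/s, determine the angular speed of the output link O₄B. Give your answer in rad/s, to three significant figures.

0.391

ω₂ = 1.19 rad/s
Differentiating the loop-closure r₂e^{iθ₂}+r₃e^{iθ₃}=r₁+r₄e^{iθ₄} gives r₂ω₂e^{iθ₂}+r₃ω₃e^{iθ₃}=r₄ω₄e^{iθ₄}.
Eliminating the other unknown: ω₄ = r₂ω₂ sin(θ₂−θ₃) / [r₄ sin(θ₄−θ₃)].
Numerator sine = +0.87546; denominator sine = +0.99897.
Result = 0.1767·1.19·(+0.87546) / (0.4712·(+0.99897)) = +0.39108 rad/s; magnitude 0.39108 rad/s.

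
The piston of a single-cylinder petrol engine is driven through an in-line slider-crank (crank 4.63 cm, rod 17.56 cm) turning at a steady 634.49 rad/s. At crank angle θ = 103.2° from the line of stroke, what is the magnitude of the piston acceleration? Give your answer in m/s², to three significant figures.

8790

ω = 634.5 rad/s
x(θ) = r cosθ + √(L² − r² sin²θ); with ω constant, a = ω²·d²x/dθ².
d²x/dθ² = −r cosθ − r²(cos2θ)/√u − r⁴ sin²2θ/(4u^{3/2}),  u = L² − r² sin²θ = 0.0288035 m².
Substituting r = 0.0463 m, L = 0.1756 m, θ = 103.2°: d²x/dθ² = +0.02184 m.
a = ω²·d²x/dθ² = (634.5)²·(+0.02184) = +8792.3 m/s²;  |a| = 8792.3 m/s².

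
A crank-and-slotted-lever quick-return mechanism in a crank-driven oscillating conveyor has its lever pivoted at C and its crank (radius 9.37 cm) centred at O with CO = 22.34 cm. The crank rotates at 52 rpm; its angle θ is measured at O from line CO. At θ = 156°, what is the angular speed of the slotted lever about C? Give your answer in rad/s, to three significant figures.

ω = 5.445 rad/s (from 52 rpm).
Crank pin A relative to C: A = (d + r cosθ, r sinθ); lever angle φ = atan2(r sinθ, d + r cosθ).
Differentiating tanφ: φ̇ = rω(d cosθ + r)/(d² + r² + 2dr cosθ).
d² + r² + 2dr cosθ = |CA|² = 0.0204415 m²;  d cosθ + r = -0.11039 m.
|ω_lever| = |0.0937·5.445·-0.11039| / 0.0204415 = 2.7553 rad/s.

2.76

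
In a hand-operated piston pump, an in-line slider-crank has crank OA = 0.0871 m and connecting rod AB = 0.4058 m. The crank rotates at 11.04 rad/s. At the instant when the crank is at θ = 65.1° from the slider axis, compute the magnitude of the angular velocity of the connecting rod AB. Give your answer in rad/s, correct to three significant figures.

1.02

ω = 11.04 rad/s
The rod makes angle φ with the slider axis where L sinφ = r sinθ; differentiating, L cosφ·φ̇ = r ω cosθ.
L cosφ = √(L² − r² sin²θ) = 0.39804 m.
|ω_rod| = r ω |cosθ| / √(L² − r² sin²θ) = 0.0871·11.04·0.42104/0.39804 = 1.0171 rad/s.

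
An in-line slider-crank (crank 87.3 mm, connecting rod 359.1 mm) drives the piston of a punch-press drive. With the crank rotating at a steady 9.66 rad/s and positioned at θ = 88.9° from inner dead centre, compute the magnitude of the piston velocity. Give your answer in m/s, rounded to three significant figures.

0.847

ω = 9.66 rad/s
For an in-line slider-crank, x = r cosθ + √(L² − r² sin²θ), so v = −rω sinθ·[1 + r cosθ/√(L² − r² sin²θ)].
With r = 0.0873 m, L = 0.3591 m, θ = 88.9°: √(L² − r² sin²θ) = 0.34833 m.
v = −0.0873·9.66·0.99982·[1 + 0.0873·0.01920/0.34833] = -0.84722 m/s.
|v| = 0.84722 m/s.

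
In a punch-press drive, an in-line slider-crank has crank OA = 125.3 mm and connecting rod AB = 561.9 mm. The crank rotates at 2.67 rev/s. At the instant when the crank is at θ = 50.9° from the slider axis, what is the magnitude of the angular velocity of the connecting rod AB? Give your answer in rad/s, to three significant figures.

2.40

ω = 16.78 rad/s (converted from 2.67 rev/s).
The rod makes angle φ with the slider axis where L sinφ = r sinθ; differentiating, L cosφ·φ̇ = r ω cosθ.
L cosφ = √(L² − r² sin²θ) = 0.55342 m.
|ω_rod| = r ω |cosθ| / √(L² − r² sin²θ) = 0.1253·16.78·0.63068/0.55342 = 2.3955 rad/s.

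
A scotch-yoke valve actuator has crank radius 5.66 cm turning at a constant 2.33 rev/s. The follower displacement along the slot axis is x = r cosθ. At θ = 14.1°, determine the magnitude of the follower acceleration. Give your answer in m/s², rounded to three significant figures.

ω = 14.64 rad/s (from 2.33 rev/s).
x = r cosθ ⇒ ẍ = −rω² cosθ (ω constant).
|a| = rω²|cosθ| = 0.0566·(14.64)²·|cos 14.1°| = 11.765 m/s².

11.8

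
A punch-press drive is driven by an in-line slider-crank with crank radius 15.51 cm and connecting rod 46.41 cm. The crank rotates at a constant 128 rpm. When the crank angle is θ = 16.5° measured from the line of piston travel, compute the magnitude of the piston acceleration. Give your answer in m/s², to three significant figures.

ω = 2π·128/60 = 13.4 rad/s
x(θ) = r cosθ + √(L² − r² sin²θ); with ω constant, a = ω²·d²x/dθ².
d²x/dθ² = −r cosθ − r²(cos2θ)/√u − r⁴ sin²2θ/(4u^{3/2}),  u = L² − r² sin²θ = 0.213448 m².
Substituting r = 0.1551 m, L = 0.4641 m, θ = 16.5°: d²x/dθ² = -0.19282 m.
a = ω²·d²x/dθ² = (13.4)²·(-0.19282) = -34.643 m/s²;  |a| = 34.643 m/s².

34.6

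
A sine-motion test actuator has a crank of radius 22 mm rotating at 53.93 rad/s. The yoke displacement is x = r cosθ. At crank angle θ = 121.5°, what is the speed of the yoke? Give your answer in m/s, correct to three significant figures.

1.01

ω = 53.93 rad/s
x = r cosθ ⇒ ẋ = −rω sinθ.
|v| = rω|sinθ| = 0.022·53.93·|sin 121.5°| = 1.0116 m/s.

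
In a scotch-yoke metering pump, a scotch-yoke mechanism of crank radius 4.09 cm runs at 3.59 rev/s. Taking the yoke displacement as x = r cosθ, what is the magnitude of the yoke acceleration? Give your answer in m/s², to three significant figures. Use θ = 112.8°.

ω = 22.56 rad/s (from 3.59 rev/s).
x = r cosθ ⇒ ẍ = −rω² cosθ (ω constant).
|a| = rω²|cosθ| = 0.0409·(22.56)²·|cos 112.8°| = 8.0642 m/s².

8.06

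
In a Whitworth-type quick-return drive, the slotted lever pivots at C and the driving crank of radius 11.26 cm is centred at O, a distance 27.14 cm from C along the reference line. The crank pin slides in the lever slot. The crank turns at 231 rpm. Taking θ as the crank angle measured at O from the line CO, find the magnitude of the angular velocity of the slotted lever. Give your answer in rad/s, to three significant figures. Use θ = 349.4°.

7.06

ω = 24.19 rad/s (from 231 rpm).
Crank pin A relative to C: A = (d + r cosθ, r sinθ); lever angle φ = atan2(r sinθ, d + r cosθ).
Differentiating tanφ: φ̇ = rω(d cosθ + r)/(d² + r² + 2dr cosθ).
d² + r² + 2dr cosθ = |CA|² = 0.146413 m²;  d cosθ + r = +0.37937 m.
|ω_lever| = |0.1126·24.19·+0.37937| / 0.146413 = 7.0577 rad/s.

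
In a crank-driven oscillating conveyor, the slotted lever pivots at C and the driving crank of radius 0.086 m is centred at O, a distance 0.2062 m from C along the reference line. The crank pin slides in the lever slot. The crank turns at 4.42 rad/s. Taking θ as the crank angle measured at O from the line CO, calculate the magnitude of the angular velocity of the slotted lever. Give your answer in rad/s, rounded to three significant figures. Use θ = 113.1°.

0.0539

ω = 4.42 rad/s
Crank pin A relative to C: A = (d + r cosθ, r sinθ); lever angle φ = atan2(r sinθ, d + r cosθ).
Differentiating tanφ: φ̇ = rω(d cosθ + r)/(d² + r² + 2dr cosθ).
d² + r² + 2dr cosθ = |CA|² = 0.0359997 m²;  d cosθ + r = +0.0051001 m.
|ω_lever| = |0.086·4.42·+0.0051001| / 0.0359997 = 0.053852 rad/s.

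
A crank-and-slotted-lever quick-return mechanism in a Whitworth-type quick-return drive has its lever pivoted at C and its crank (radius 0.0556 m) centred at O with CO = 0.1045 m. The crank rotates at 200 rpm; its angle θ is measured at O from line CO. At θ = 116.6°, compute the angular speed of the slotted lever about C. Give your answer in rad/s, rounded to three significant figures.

1.16

ω = 20.94 rad/s (from 200 rpm).
Crank pin A relative to C: A = (d + r cosθ, r sinθ); lever angle φ = atan2(r sinθ, d + r cosθ).
Differentiating tanφ: φ̇ = rω(d cosθ + r)/(d² + r² + 2dr cosθ).
d² + r² + 2dr cosθ = |CA|² = 0.00880847 m²;  d cosθ + r = +0.0088092 m.
|ω_lever| = |0.0556·20.94·+0.0088092| / 0.00880847 = 1.1646 rad/s.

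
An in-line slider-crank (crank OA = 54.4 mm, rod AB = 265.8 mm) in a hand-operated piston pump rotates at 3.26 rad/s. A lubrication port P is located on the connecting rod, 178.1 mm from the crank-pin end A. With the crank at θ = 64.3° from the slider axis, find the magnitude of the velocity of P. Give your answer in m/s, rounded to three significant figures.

ω = 3.26 rad/s.  Crank-pin speed |V_A| = rω = 0.17734 m/s, perpendicular to OA.
Rod angle: sinφ = −(r/L) sinθ ⇒ φ = -10.627°; ω_rod = −rω cosθ/√(L²−r²sin²θ) = -0.29439 rad/s.
V_P = V_A + ω_rod × AP, with AP = 0.1781 m along the rod.
Components: V_Px = −rω sinθ − a·ω_rod·sinφ = -0.16947 m/s;  V_Py = rω cosθ + a·ω_rod·cosφ = +0.025375 m/s.
|V_P| = √(V_Px² + V_Py²) = 0.17136 m/s.

0.171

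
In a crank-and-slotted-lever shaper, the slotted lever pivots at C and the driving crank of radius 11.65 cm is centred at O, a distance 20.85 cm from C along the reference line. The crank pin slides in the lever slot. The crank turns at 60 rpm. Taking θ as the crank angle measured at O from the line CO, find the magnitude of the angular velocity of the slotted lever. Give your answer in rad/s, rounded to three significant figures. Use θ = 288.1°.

ω = 6.283 rad/s (from 60 rpm).
Crank pin A relative to C: A = (d + r cosθ, r sinθ); lever angle φ = atan2(r sinθ, d + r cosθ).
Differentiating tanφ: φ̇ = rω(d cosθ + r)/(d² + r² + 2dr cosθ).
d² + r² + 2dr cosθ = |CA|² = 0.0721373 m²;  d cosθ + r = +0.18128 m.
|ω_lever| = |0.1165·6.283·+0.18128| / 0.0721373 = 1.8394 rad/s.

1.84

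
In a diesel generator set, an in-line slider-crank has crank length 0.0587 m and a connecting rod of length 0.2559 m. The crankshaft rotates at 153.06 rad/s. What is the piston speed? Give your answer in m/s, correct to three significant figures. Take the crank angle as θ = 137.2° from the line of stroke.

ω = 153.1 rad/s
For an in-line slider-crank, x = r cosθ + √(L² − r² sin²θ), so v = −rω sinθ·[1 + r cosθ/√(L² − r² sin²θ)].
With r = 0.0587 m, L = 0.2559 m, θ = 137.2°: √(L² − r² sin²θ) = 0.25277 m.
v = −0.0587·153.1·0.67944·[1 + 0.0587·-0.73373/0.25277] = -5.0644 m/s.
|v| = 5.0644 m/s.

5.06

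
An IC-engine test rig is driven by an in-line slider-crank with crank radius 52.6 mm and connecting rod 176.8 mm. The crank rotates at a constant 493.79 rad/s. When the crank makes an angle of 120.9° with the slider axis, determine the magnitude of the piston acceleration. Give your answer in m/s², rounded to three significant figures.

ω = 493.8 rad/s
x(θ) = r cosθ + √(L² − r² sin²θ); with ω constant, a = ω²·d²x/dθ².
d²x/dθ² = −r cosθ − r²(cos2θ)/√u − r⁴ sin²2θ/(4u^{3/2}),  u = L² − r² sin²θ = 0.0292211 m².
Substituting r = 0.0526 m, L = 0.1768 m, θ = 120.9°: d²x/dθ² = +0.034363 m.
a = ω²·d²x/dθ² = (493.8)²·(+0.034363) = +8378.7 m/s²;  |a| = 8378.7 m/s².

8380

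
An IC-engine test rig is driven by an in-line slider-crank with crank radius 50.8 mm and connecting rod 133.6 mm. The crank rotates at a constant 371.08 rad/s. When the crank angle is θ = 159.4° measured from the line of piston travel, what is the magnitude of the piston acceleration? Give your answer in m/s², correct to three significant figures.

ω = 371.1 rad/s
x(θ) = r cosθ + √(L² − r² sin²θ); with ω constant, a = ω²·d²x/dθ².
d²x/dθ² = −r cosθ − r²(cos2θ)/√u − r⁴ sin²2θ/(4u^{3/2}),  u = L² − r² sin²θ = 0.0175295 m².
Substituting r = 0.0508 m, L = 0.1336 m, θ = 159.4°: d²x/dθ² = +0.032575 m.
a = ω²·d²x/dθ² = (371.1)²·(+0.032575) = +4485.6 m/s²;  |a| = 4485.6 m/s².

4490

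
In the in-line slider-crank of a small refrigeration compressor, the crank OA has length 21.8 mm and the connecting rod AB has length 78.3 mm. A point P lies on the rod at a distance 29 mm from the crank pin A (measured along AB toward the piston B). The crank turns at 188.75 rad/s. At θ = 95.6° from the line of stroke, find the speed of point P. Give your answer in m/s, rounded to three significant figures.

ω = 188.8 rad/s.  Crank-pin speed |V_A| = rω = 4.1147 m/s, perpendicular to OA.
Rod angle: sinφ = −(r/L) sinθ ⇒ φ = -16.086°; ω_rod = −rω cosθ/√(L²−r²sin²θ) = +5.3371 rad/s.
V_P = V_A + ω_rod × AP, with AP = 0.029 m along the rod.
Components: V_Px = −rω sinθ − a·ω_rod·sinφ = -4.0522 m/s;  V_Py = rω cosθ + a·ω_rod·cosφ = -0.25281 m/s.
|V_P| = √(V_Px² + V_Py²) = 4.0601 m/s.

4.06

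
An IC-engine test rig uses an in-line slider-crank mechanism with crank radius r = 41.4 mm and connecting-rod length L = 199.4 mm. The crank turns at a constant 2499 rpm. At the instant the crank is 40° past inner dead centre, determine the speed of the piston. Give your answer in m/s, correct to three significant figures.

8.08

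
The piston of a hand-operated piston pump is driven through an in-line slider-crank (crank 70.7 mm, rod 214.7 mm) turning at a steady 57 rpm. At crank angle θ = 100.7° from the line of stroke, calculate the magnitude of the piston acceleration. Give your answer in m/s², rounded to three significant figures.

1.28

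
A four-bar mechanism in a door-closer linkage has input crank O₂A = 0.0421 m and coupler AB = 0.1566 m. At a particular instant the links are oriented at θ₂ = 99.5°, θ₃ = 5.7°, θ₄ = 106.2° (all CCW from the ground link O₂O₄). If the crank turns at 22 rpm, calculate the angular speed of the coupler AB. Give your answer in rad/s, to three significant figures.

0.0735

ω₂ = 2.304 rad/s (from 22 rpm).
Differentiating the loop-closure r₂e^{iθ₂}+r₃e^{iθ₃}=r₁+r₄e^{iθ₄} gives r₂ω₂e^{iθ₂}+r₃ω₃e^{iθ₃}=r₄ω₄e^{iθ₄}.
Eliminating the other unknown: ω₃ = r₂ω₂ sin(θ₄−θ₂) / [r₃ sin(θ₃−θ₄)].
Numerator sine = +0.11667; denominator sine = -0.98325.
Result = 0.0421·2.304·(+0.11667) / (0.1566·(-0.98325)) = -0.073492 rad/s; magnitude 0.073492 rad/s.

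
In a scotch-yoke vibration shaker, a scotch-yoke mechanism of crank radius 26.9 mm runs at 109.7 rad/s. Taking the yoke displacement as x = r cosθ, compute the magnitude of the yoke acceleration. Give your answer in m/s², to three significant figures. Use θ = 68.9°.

117

ω = 109.7 rad/s
x = r cosθ ⇒ ẍ = −rω² cosθ (ω constant).
|a| = rω²|cosθ| = 0.0269·(109.7)²·|cos 68.9°| = 116.54 m/s².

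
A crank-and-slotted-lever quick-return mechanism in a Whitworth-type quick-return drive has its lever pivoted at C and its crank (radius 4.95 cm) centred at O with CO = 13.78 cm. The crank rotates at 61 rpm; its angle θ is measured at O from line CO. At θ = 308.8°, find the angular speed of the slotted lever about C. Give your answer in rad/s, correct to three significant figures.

1.43

ω = 6.388 rad/s (from 61 rpm).
Crank pin A relative to C: A = (d + r cosθ, r sinθ); lever angle φ = atan2(r sinθ, d + r cosθ).
Differentiating tanφ: φ̇ = rω(d cosθ + r)/(d² + r² + 2dr cosθ).
d² + r² + 2dr cosθ = |CA|² = 0.0299873 m²;  d cosθ + r = +0.13585 m.
|ω_lever| = |0.0495·6.388·+0.13585| / 0.0299873 = 1.4324 rad/s.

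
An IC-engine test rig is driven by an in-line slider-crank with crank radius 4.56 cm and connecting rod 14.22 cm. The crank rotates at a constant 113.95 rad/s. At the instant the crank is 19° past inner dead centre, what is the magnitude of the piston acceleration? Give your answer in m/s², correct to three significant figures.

ω = 114 rad/s
x(θ) = r cosθ + √(L² − r² sin²θ); with ω constant, a = ω²·d²x/dθ².
d²x/dθ² = −r cosθ − r²(cos2θ)/√u − r⁴ sin²2θ/(4u^{3/2}),  u = L² − r² sin²θ = 0.0200004 m².
Substituting r = 0.0456 m, L = 0.1422 m, θ = 19°: d²x/dθ² = -0.054847 m.
a = ω²·d²x/dθ² = (114)²·(-0.054847) = -712.16 m/s²;  |a| = 712.16 m/s².

712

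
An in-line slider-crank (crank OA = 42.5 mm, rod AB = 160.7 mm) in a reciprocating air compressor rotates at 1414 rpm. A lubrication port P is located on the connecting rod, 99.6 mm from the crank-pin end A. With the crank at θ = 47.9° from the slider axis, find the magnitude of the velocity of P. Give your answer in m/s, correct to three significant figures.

ω = 148.1 rad/s.  Crank-pin speed |V_A| = rω = 6.2931 m/s, perpendicular to OA.
Rod angle: sinφ = −(r/L) sinθ ⇒ φ = -11.317°; ω_rod = −rω cosθ/√(L²−r²sin²θ) = -26.775 rad/s.
V_P = V_A + ω_rod × AP, with AP = 0.0996 m along the rod.
Components: V_Px = −rω sinθ − a·ω_rod·sinφ = -5.1927 m/s;  V_Py = rω cosθ + a·ω_rod·cosφ = +1.6041 m/s.
|V_P| = √(V_Px² + V_Py²) = 5.4348 m/s.

5.43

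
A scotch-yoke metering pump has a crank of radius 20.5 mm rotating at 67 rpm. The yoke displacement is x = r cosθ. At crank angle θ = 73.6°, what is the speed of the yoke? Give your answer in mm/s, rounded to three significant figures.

ω = 7.016 rad/s (from 67 rpm).
x = r cosθ ⇒ ẋ = −rω sinθ.
|v| = rω|sinθ| = 0.0205·7.016·|sin 73.6°| = 0.13798 m/s = 137.98 mm/s.

138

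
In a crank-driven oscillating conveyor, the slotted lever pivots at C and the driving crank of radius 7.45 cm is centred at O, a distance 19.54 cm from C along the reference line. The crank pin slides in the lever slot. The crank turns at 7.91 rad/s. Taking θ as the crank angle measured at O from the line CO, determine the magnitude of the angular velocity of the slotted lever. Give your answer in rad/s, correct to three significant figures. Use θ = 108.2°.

0.229

ω = 7.91 rad/s
Crank pin A relative to C: A = (d + r cosθ, r sinθ); lever angle φ = atan2(r sinθ, d + r cosθ).
Differentiating tanφ: φ̇ = rω(d cosθ + r)/(d² + r² + 2dr cosθ).
d² + r² + 2dr cosθ = |CA|² = 0.0346379 m²;  d cosθ + r = +0.01347 m.
|ω_lever| = |0.0745·7.91·+0.01347| / 0.0346379 = 0.22916 rad/s.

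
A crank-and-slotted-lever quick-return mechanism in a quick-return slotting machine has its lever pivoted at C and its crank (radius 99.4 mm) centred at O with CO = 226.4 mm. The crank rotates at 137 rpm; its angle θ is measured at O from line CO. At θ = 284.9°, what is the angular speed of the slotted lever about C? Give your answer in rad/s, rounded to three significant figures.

3.09

ω = 14.35 rad/s (from 137 rpm).
Crank pin A relative to C: A = (d + r cosθ, r sinθ); lever angle φ = atan2(r sinθ, d + r cosθ).
Differentiating tanφ: φ̇ = rω(d cosθ + r)/(d² + r² + 2dr cosθ).
d² + r² + 2dr cosθ = |CA|² = 0.0727104 m²;  d cosθ + r = +0.15761 m.
|ω_lever| = |0.0994·14.35·+0.15761| / 0.0727104 = 3.0913 rad/s.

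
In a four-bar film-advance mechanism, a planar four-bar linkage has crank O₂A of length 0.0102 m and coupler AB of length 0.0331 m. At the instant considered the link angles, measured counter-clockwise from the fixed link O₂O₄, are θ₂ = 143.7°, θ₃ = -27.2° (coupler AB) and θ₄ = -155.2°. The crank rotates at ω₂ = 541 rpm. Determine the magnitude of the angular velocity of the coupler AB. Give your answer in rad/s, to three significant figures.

ω₂ = 56.65 rad/s (from 541 rpm).
Differentiating the loop-closure r₂e^{iθ₂}+r₃e^{iθ₃}=r₁+r₄e^{iθ₄} gives r₂ω₂e^{iθ₂}+r₃ω₃e^{iθ₃}=r₄ω₄e^{iθ₄}.
Eliminating the other unknown: ω₃ = r₂ω₂ sin(θ₄−θ₂) / [r₃ sin(θ₃−θ₄)].
Numerator sine = +0.87546; denominator sine = +0.78801.
Result = 0.0102·56.65·(+0.87546) / (0.0331·(+0.78801)) = +19.396 rad/s; magnitude 19.396 rad/s.

19.4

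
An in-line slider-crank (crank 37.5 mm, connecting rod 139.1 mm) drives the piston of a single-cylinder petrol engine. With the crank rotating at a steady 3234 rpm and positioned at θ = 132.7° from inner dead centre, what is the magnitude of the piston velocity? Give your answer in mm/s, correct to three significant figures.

ω = 2π·3234/60 = 338.7 rad/s
For an in-line slider-crank, x = r cosθ + √(L² − r² sin²θ), so v = −rω sinθ·[1 + r cosθ/√(L² − r² sin²θ)].
With r = 0.0375 m, L = 0.1391 m, θ = 132.7°: √(L² − r² sin²θ) = 0.13634 m.
v = −0.0375·338.7·0.73491·[1 + 0.0375·-0.67816/0.13634] = -7.5925 m/s.
|v| = 7.5925 m/s = 7592.5 mm/s.

7590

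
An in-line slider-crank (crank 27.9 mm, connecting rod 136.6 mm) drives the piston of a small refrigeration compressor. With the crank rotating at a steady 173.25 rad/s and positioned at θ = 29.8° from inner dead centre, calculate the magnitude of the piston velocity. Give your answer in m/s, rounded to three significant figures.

ω = 173.2 rad/s
For an in-line slider-crank, x = r cosθ + √(L² − r² sin²θ), so v = −rω sinθ·[1 + r cosθ/√(L² − r² sin²θ)].
With r = 0.0279 m, L = 0.1366 m, θ = 29.8°: √(L² − r² sin²θ) = 0.13589 m.
v = −0.0279·173.2·0.49697·[1 + 0.0279·0.86777/0.13589] = -2.8302 m/s.
|v| = 2.8302 m/s.

2.83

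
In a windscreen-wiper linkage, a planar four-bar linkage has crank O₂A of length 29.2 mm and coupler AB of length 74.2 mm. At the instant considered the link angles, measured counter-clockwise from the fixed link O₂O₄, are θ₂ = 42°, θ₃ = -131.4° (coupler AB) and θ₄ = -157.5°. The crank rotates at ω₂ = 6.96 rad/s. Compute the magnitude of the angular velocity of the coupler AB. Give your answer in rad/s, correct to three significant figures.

ω₂ = 6.96 rad/s
Differentiating the loop-closure r₂e^{iθ₂}+r₃e^{iθ₃}=r₁+r₄e^{iθ₄} gives r₂ω₂e^{iθ₂}+r₃ω₃e^{iθ₃}=r₄ω₄e^{iθ₄}.
Eliminating the other unknown: ω₃ = r₂ω₂ sin(θ₄−θ₂) / [r₃ sin(θ₃−θ₄)].
Numerator sine = +0.33381; denominator sine = +0.43994.
Result = 0.0292·6.96·(+0.33381) / (0.0742·(+0.43994)) = +2.0782 rad/s; magnitude 2.0782 rad/s.

2.08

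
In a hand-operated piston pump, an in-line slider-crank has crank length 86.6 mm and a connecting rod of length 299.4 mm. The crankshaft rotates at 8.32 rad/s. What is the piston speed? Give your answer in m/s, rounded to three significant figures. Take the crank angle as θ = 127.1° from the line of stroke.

0.472

ω = 8.32 rad/s
For an in-line slider-crank, x = r cosθ + √(L² − r² sin²θ), so v = −rω sinθ·[1 + r cosθ/√(L² − r² sin²θ)].
With r = 0.0866 m, L = 0.2994 m, θ = 127.1°: √(L² − r² sin²θ) = 0.29132 m.
v = −0.0866·8.32·0.79758·[1 + 0.0866·-0.60321/0.29132] = -0.47162 m/s.
|v| = 0.47162 m/s.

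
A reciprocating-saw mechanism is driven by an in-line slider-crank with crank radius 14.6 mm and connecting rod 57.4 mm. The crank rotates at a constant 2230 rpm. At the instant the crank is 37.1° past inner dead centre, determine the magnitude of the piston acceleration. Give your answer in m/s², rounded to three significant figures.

694

ω = 2π·2230/60 = 233.5 rad/s
x(θ) = r cosθ + √(L² − r² sin²θ); with ω constant, a = ω²·d²x/dθ².
d²x/dθ² = −r cosθ − r²(cos2θ)/√u − r⁴ sin²2θ/(4u^{3/2}),  u = L² − r² sin²θ = 0.0032172 m².
Substituting r = 0.0146 m, L = 0.0574 m, θ = 37.1°: d²x/dθ² = -0.012726 m.
a = ω²·d²x/dθ² = (233.5)²·(-0.012726) = -693.98 m/s²;  |a| = 693.98 m/s².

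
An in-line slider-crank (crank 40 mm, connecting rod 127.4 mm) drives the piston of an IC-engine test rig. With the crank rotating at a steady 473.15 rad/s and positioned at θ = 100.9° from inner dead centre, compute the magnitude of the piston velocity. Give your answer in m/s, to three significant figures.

17.4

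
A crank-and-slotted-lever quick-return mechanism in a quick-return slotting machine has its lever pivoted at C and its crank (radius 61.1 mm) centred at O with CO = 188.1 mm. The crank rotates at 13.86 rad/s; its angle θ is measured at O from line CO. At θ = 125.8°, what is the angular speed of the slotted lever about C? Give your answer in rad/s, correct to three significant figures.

ω = 13.86 rad/s
Crank pin A relative to C: A = (d + r cosθ, r sinθ); lever angle φ = atan2(r sinθ, d + r cosθ).
Differentiating tanφ: φ̇ = rω(d cosθ + r)/(d² + r² + 2dr cosθ).
d² + r² + 2dr cosθ = |CA|² = 0.0256691 m²;  d cosθ + r = -0.048931 m.
|ω_lever| = |0.0611·13.86·-0.048931| / 0.0256691 = 1.6143 rad/s.

1.61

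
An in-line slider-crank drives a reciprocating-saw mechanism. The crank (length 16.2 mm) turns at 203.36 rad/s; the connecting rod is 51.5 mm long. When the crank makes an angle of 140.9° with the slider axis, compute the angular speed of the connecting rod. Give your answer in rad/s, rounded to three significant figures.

ω = 203.4 rad/s
The rod makes angle φ with the slider axis where L sinφ = r sinθ; differentiating, L cosφ·φ̇ = r ω cosθ.
L cosφ = √(L² − r² sin²θ) = 0.050476 m.
|ω_rod| = r ω |cosθ| / √(L² − r² sin²θ) = 0.0162·203.4·0.77605/0.050476 = 50.65 rad/s.

50.7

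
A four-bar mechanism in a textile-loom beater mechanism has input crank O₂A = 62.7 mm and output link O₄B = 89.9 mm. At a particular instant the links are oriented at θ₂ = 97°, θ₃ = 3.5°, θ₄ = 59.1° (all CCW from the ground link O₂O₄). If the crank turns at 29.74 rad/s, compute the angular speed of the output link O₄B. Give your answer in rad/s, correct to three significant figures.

ω₂ = 29.74 rad/s
Differentiating the loop-closure r₂e^{iθ₂}+r₃e^{iθ₃}=r₁+r₄e^{iθ₄} gives r₂ω₂e^{iθ₂}+r₃ω₃e^{iθ₃}=r₄ω₄e^{iθ₄}.
Eliminating the other unknown: ω₄ = r₂ω₂ sin(θ₂−θ₃) / [r₄ sin(θ₄−θ₃)].
Numerator sine = +0.99813; denominator sine = +0.82511.
Result = 0.0627·29.74·(+0.99813) / (0.0899·(+0.82511)) = +25.091 rad/s; magnitude 25.091 rad/s.

25.1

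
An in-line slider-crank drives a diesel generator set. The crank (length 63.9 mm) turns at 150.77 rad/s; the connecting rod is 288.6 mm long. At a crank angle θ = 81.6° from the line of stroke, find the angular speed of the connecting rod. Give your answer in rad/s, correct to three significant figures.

5.00

ω = 150.8 rad/s
The rod makes angle φ with the slider axis where L sinφ = r sinθ; differentiating, L cosφ·φ̇ = r ω cosθ.
L cosφ = √(L² − r² sin²θ) = 0.28159 m.
|ω_rod| = r ω |cosθ| / √(L² − r² sin²θ) = 0.0639·150.8·0.14608/0.28159 = 4.998 rad/s.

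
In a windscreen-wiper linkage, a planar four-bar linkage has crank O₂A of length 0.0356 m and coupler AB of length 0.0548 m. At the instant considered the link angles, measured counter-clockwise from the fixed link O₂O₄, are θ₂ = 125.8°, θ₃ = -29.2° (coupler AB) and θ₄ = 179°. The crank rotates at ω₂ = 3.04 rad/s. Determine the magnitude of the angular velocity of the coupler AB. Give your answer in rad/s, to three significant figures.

3.35

ω₂ = 3.04 rad/s
Differentiating the loop-closure r₂e^{iθ₂}+r₃e^{iθ₃}=r₁+r₄e^{iθ₄} gives r₂ω₂e^{iθ₂}+r₃ω₃e^{iθ₃}=r₄ω₄e^{iθ₄}.
Eliminating the other unknown: ω₃ = r₂ω₂ sin(θ₄−θ₂) / [r₃ sin(θ₃−θ₄)].
Numerator sine = +0.80073; denominator sine = +0.47255.
Result = 0.0356·3.04·(+0.80073) / (0.0548·(+0.47255)) = +3.3464 rad/s; magnitude 3.3464 rad/s.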